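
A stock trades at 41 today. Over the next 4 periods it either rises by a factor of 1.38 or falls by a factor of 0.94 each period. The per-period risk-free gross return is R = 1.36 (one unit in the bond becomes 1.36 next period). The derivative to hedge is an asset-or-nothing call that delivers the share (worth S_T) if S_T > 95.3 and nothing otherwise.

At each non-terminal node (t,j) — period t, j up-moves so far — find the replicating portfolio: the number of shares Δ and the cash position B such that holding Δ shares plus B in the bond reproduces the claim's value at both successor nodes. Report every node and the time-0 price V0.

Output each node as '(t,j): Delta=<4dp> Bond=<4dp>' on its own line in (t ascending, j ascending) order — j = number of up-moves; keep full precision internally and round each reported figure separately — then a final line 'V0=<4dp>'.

(0,0): Delta=1.1860 Bond=-7.8589
(1,0): Delta=2.9424 Bond=-78.3792
(1,1): Delta=1.1290 Bond=-7.4647
(2,0): Delta=0.0000 Bond=0.0000
(2,1): Delta=3.0378 Bond=-111.6717
(2,2): Delta=1.0671 Bond=-5.3177
(3,0): Delta=0.0000 Bond=0.0000
(3,1): Delta=0.0000 Bond=0.0000
(3,2): Delta=3.1364 Bond=-159.1055
(3,3): Delta=1.0000 Bond=0.0000
V0=40.7672

Risk-neutral probability p* = (R−d)/(u−d) = (1.36−0.94)/(1.38−0.94) = 0.9545.
Payoff layer (t=4): V(4,0)=0.0000, V(4,1)=0.0000, V(4,2)=0.0000, V(4,3)=101.2859, V(4,4)=148.6963
Node (3,0) S=34.0539: V=(p*·0.0000+(1−p*)·0.0000)/1.36=0.0000; Δ=(0.0000−0.0000)/(46.9944−32.0107)=0.0000; B=V−Δ·S=0.0000
Node (3,1) S=49.9941: V=(p*·0.0000+(1−p*)·0.0000)/1.36=0.0000; Δ=(0.0000−0.0000)/(68.9918−46.9944)=0.0000; B=V−Δ·S=0.0000
Node (3,2) S=73.3956: V=(p*·101.2859+(1−p*)·0.0000)/1.36=71.0897; Δ=(101.2859−0.0000)/(101.2859−68.9918)=3.1364; B=V−Δ·S=-159.1055
Node (3,3) S=107.7510: V=(p*·148.6963+(1−p*)·101.2859)/1.36=107.7510; Δ=(148.6963−101.2859)/(148.6963−101.2859)=1.0000; B=V−Δ·S=0.0000
Node (2,0) S=36.2276: V=(p*·0.0000+(1−p*)·0.0000)/1.36=0.0000; Δ=(0.0000−0.0000)/(49.9941−34.0539)=0.0000; B=V−Δ·S=0.0000
Node (2,1) S=53.1852: V=(p*·71.0897+(1−p*)·0.0000)/1.36=49.8958; Δ=(71.0897−0.0000)/(73.3956−49.9941)=3.0378; B=V−Δ·S=-111.6717
Node (2,2) S=78.0804: V=(p*·107.7510+(1−p*)·71.0897)/1.36=78.0033; Δ=(107.7510−71.0897)/(107.7510−73.3956)=1.0671; B=V−Δ·S=-5.3177
Node (1,0) S=38.5400: V=(p*·49.8958+(1−p*)·0.0000)/1.36=35.0205; Δ=(49.8958−0.0000)/(53.1852−36.2276)=2.9424; B=V−Δ·S=-78.3792
Node (1,1) S=56.5800: V=(p*·78.0033+(1−p*)·49.8958)/1.36=56.4160; Δ=(78.0033−49.8958)/(78.0804−53.1852)=1.1290; B=V−Δ·S=-7.4647
Node (0,0) S=41.0000: V=(p*·56.4160+(1−p*)·35.0205)/1.36=40.7672; Δ=(56.4160−35.0205)/(56.5800−38.5400)=1.1860; B=V−Δ·S=-7.8589
The time-0 hedge costs 40.7672, which is the no-arbitrage price.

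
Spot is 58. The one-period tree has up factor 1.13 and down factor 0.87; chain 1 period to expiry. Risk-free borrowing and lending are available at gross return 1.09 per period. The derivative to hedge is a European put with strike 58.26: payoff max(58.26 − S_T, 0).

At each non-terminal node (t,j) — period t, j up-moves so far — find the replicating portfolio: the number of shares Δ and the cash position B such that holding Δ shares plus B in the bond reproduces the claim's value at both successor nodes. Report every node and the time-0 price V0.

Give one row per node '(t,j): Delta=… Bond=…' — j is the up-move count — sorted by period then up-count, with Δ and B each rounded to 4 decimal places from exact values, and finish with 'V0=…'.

(0,0): Delta=-0.5172 Bond=31.1009
V0=1.1009

No-arbitrage ⇒ martingale measure with p* = (R−d)/(u−d) = 0.8462.
Payoff layer (t=1): V(1,0)=7.8000, V(1,1)=0.0000
Node (0,0) S=58.0000: V=(p*·0.0000+(1−p*)·7.8000)/1.09=1.1009; Δ=(0.0000−7.8000)/(65.5400−50.4600)=-0.5172; B=V−Δ·S=31.1009
Each (Δ,B) replicates both successor values, so the strategy is self-financing and V0 is arbitrage-free.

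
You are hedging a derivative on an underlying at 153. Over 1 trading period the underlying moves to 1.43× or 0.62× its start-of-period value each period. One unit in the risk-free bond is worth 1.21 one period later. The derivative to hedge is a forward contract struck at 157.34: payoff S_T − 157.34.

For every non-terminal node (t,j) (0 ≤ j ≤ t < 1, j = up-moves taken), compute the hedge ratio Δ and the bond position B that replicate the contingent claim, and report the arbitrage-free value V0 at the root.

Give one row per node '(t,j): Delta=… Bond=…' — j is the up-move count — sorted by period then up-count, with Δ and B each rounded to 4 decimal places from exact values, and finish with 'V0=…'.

No-arbitrage ⇒ martingale measure with p* = (R−d)/(u−d) = 0.7284.
Terminal values V(1,·): V(1,0)=-62.4800, V(1,1)=61.4500
  t=0,j=0: stock 153.0000 → up 218.7900 (V=61.4500), down 94.8600 (V=-62.4800). Price 22.9669; hedge Δ=1.0000, bond B=-130.0331.
Check: Δ(0,0)·S0 + B(0,0) = 22.9669 = V0.

(0,0): Delta=1.0000 Bond=-130.0331
V0=22.9669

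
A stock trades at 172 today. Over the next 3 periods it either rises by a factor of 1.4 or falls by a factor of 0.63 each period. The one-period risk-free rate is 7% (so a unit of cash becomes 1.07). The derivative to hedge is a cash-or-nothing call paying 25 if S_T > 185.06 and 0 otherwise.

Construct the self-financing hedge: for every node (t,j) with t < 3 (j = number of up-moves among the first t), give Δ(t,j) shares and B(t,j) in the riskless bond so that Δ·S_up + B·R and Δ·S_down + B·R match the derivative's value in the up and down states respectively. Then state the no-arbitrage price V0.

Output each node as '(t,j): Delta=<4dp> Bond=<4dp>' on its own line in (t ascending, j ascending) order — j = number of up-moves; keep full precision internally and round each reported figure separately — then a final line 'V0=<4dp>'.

(0,0): Delta=0.0808 Bond=-1.5145
(1,0): Delta=0.1600 Bond=-10.2090
(1,1): Delta=0.0540 Bond=4.8209
(2,0): Delta=0.0000 Bond=0.0000
(2,1): Delta=0.2140 Bond=-19.1164
(2,2): Delta=0.0000 Bond=23.3645
V0=12.3754

The replicating-portfolio and risk-neutral prices coincide; use p* = (1.07−0.63)/(1.4−0.63) = 0.5714 for the latter.
Terminal payoffs: V(3,0)=0.0000, V(3,1)=0.0000, V(3,2)=25.0000, V(3,3)=25.0000
Node (2,0) S=68.2668: V=(p*·0.0000+(1−p*)·0.0000)/1.07=0.0000; Δ=(0.0000−0.0000)/(95.5735−43.0081)=0.0000; B=V−Δ·S=0.0000
Node (2,1) S=151.7040: V=(p*·25.0000+(1−p*)·0.0000)/1.07=13.3511; Δ=(25.0000−0.0000)/(212.3856−95.5735)=0.2140; B=V−Δ·S=-19.1164
Node (2,2) S=337.1200: V=(p*·25.0000+(1−p*)·25.0000)/1.07=23.3645; Δ=(25.0000−25.0000)/(471.9680−212.3856)=0.0000; B=V−Δ·S=23.3645
Node (1,0) S=108.3600: V=(p*·13.3511+(1−p*)·0.0000)/1.07=7.1301; Δ=(13.3511−0.0000)/(151.7040−68.2668)=0.1600; B=V−Δ·S=-10.2090
Node (1,1) S=240.8000: V=(p*·23.3645+(1−p*)·13.3511)/1.07=17.8253; Δ=(23.3645−13.3511)/(337.1200−151.7040)=0.0540; B=V−Δ·S=4.8209
Node (0,0) S=172.0000: V=(p*·17.8253+(1−p*)·7.1301)/1.07=12.3754; Δ=(17.8253−7.1301)/(240.8000−108.3600)=0.0808; B=V−Δ·S=-1.5145
Root portfolio cost Δ·172+B reproduces V0=12.3754.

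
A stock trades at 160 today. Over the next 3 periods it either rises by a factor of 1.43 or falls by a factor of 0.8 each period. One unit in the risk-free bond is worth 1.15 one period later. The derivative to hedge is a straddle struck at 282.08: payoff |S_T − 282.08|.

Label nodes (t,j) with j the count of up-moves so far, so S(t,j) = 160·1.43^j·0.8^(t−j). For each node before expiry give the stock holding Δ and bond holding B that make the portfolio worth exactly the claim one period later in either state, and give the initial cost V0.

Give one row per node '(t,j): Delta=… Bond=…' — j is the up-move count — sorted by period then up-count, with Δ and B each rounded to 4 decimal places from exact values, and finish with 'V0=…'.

No-arbitrage ⇒ martingale measure with p* = (R−d)/(u−d) = 0.5556.
Terminal values V(3,·): V(3,0)=200.1600, V(3,1)=135.6480, V(3,2)=20.3328, V(3,3)=185.7931
  t=2,j=0: stock 102.4000 → up 146.4320 (V=135.6480), down 81.9200 (V=200.1600). Price 142.8870; hedge Δ=-1.0000, bond B=245.2870.
  t=2,j=1: stock 183.0400 → up 261.7472 (V=20.3328), down 146.4320 (V=135.6480). Price 62.2470; hedge Δ=-1.0000, bond B=245.2870.
  t=2,j=2: stock 327.1840 → up 467.8731 (V=185.7931), down 261.7472 (V=20.3328). Price 97.6132; hedge Δ=0.8027, bond B=-165.0222.
  t=1,j=0: stock 128.0000 → up 183.0400 (V=62.2470), down 102.4000 (V=142.8870). Price 85.2930; hedge Δ=-1.0000, bond B=213.2930.
  t=1,j=1: stock 228.8000 → up 327.1840 (V=97.6132), down 183.0400 (V=62.2470). Price 71.2129; hedge Δ=0.2454, bond B=15.0760.
  t=0,j=0: stock 160.0000 → up 228.8000 (V=71.2129), down 128.0000 (V=85.2930). Price 67.3659; hedge Δ=-0.1397, bond B=89.7152.
Self-financing check: at every node Δ·S+B equals the discounted successor values.

(0,0): Delta=-0.1397 Bond=89.7152
(1,0): Delta=-1.0000 Bond=213.2930
(1,1): Delta=0.2454 Bond=15.0760
(2,0): Delta=-1.0000 Bond=245.2870
(2,1): Delta=-1.0000 Bond=245.2870
(2,2): Delta=0.8027 Bond=-165.0222
V0=67.3659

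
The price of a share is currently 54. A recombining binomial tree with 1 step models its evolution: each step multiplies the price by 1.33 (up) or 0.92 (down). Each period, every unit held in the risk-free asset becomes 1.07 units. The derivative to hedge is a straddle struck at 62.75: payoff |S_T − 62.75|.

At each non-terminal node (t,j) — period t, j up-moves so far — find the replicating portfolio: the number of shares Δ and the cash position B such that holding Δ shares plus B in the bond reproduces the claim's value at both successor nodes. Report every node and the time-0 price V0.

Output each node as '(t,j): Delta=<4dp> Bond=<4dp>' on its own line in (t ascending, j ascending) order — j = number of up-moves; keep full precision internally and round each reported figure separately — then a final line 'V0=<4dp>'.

(0,0): Delta=-0.1807 Bond=20.6034
V0=10.8473

Risk-neutral probability p* = (R−d)/(u−d) = (1.07−0.92)/(1.33−0.92) = 0.3659.
At expiry t=1: V(1,0)=13.0700, V(1,1)=9.0700
  t=0,j=0: stock 54.0000 → up 71.8200 (V=9.0700), down 49.6800 (V=13.0700). Price 10.8473; hedge Δ=-0.1807, bond B=20.6034.
Check: Δ(0,0)·S0 + B(0,0) = 10.8473 = V0.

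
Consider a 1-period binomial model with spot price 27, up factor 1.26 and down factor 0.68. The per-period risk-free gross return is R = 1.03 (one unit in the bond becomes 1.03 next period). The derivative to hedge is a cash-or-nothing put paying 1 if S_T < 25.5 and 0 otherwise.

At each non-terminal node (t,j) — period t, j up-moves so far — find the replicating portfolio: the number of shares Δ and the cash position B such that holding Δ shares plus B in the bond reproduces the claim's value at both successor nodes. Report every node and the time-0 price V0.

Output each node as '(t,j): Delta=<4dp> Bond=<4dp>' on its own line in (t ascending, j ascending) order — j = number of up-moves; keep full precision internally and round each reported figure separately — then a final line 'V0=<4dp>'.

(0,0): Delta=-0.0639 Bond=2.1091
V0=0.3850

No-arbitrage ⇒ martingale measure with p* = (R−d)/(u−d) = 0.6034.
Terminal payoffs: V(1,0)=1.0000, V(1,1)=0.0000
  t=0,j=0: stock 27.0000 → up 34.0200 (V=0.0000), down 18.3600 (V=1.0000). Price 0.3850; hedge Δ=-0.0639, bond B=2.1091.
Each (Δ,B) replicates both successor values, so the strategy is self-financing and V0 is arbitrage-free.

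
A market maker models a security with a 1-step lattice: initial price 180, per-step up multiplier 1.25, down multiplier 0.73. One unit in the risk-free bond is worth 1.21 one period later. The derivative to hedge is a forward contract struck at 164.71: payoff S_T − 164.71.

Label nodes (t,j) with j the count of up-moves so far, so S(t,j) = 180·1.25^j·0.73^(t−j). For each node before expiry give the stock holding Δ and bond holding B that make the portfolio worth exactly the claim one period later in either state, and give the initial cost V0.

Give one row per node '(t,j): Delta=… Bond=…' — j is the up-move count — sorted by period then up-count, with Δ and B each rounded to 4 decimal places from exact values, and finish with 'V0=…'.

Risk-neutral probability p* = (R−d)/(u−d) = (1.21−0.73)/(1.25−0.73) = 0.9231.
Terminal values V(1,·): V(1,0)=-33.3100, V(1,1)=60.2900
  t=0,j=0: stock 180.0000 → up 225.0000 (V=60.2900), down 131.4000 (V=-33.3100). Price 43.8760; hedge Δ=1.0000, bond B=-136.1240.
Self-financing check: at every node Δ·S+B equals the discounted successor values.

(0,0): Delta=1.0000 Bond=-136.1240
V0=43.8760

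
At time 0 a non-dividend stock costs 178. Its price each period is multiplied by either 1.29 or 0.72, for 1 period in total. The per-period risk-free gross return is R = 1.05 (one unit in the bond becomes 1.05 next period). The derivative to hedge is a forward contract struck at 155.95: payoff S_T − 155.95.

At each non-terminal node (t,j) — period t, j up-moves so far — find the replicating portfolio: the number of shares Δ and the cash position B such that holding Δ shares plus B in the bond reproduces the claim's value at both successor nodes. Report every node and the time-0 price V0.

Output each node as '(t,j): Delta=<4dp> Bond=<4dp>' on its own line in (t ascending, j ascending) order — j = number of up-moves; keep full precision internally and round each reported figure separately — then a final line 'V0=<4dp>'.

(0,0): Delta=1.0000 Bond=-148.5238
V0=29.4762

Under the risk-neutral measure, an up-move has probability p* = (R−d)/(u−d) = 0.5789 and values discount at R = 1.05.
Payoff layer (t=1): V(1,0)=-27.7900, V(1,1)=73.6700
  t=0,j=0: stock 178.0000 → up 229.6200 (V=73.6700), down 128.1600 (V=-27.7900). Price 29.4762; hedge Δ=1.0000, bond B=-148.5238.
Root portfolio cost Δ·178+B reproduces V0=29.4762.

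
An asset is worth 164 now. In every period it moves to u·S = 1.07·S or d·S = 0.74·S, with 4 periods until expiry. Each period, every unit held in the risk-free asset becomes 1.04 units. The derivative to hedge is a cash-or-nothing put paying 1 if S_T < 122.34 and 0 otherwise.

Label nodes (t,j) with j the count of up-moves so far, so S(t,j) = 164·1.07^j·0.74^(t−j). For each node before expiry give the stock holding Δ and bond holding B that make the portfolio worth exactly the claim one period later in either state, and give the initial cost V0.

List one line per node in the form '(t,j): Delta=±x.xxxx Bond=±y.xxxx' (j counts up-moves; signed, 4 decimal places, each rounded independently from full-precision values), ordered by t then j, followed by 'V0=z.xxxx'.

Under the risk-neutral measure, an up-move has probability p* = (R−d)/(u−d) = 0.9091 and values discount at R = 1.04.
At expiry t=4: V(4,0)=1.0000, V(4,1)=1.0000, V(4,2)=1.0000, V(4,3)=0.0000, V(4,4)=0.0000
Node (3,0) S=66.4567: V=(p*·1.0000+(1−p*)·1.0000)/1.04=0.9615; Δ=(1.0000−1.0000)/(71.1087−49.1780)=0.0000; B=V−Δ·S=0.9615
Node (3,1) S=96.0928: V=(p*·1.0000+(1−p*)·1.0000)/1.04=0.9615; Δ=(1.0000−1.0000)/(102.8193−71.1087)=0.0000; B=V−Δ·S=0.9615
Node (3,2) S=138.9451: V=(p*·0.0000+(1−p*)·1.0000)/1.04=0.0874; Δ=(0.0000−1.0000)/(148.6712−102.8193)=-0.0218; B=V−Δ·S=3.1177
Node (3,3) S=200.9071: V=(p*·0.0000+(1−p*)·0.0000)/1.04=0.0000; Δ=(0.0000−0.0000)/(214.9705−148.6712)=0.0000; B=V−Δ·S=0.0000
Node (2,0) S=89.8064: V=(p*·0.9615+(1−p*)·0.9615)/1.04=0.9246; Δ=(0.9615−0.9615)/(96.0928−66.4567)=0.0000; B=V−Δ·S=0.9246
Node (2,1) S=129.8552: V=(p*·0.0874+(1−p*)·0.9615)/1.04=0.1605; Δ=(0.0874−0.9615)/(138.9451−96.0928)=-0.0204; B=V−Δ·S=2.8093
Node (2,2) S=187.7636: V=(p*·0.0000+(1−p*)·0.0874)/1.04=0.0076; Δ=(0.0000−0.0874)/(200.9071−138.9451)=-0.0014; B=V−Δ·S=0.2725
Node (1,0) S=121.3600: V=(p*·0.1605+(1−p*)·0.9246)/1.04=0.2211; Δ=(0.1605−0.9246)/(129.8552−89.8064)=-0.0191; B=V−Δ·S=2.5365
Node (1,1) S=175.4800: V=(p*·0.0076+(1−p*)·0.1605)/1.04=0.0207; Δ=(0.0076−0.1605)/(187.7636−129.8552)=-0.0026; B=V−Δ·S=0.4838
Node (0,0) S=164.0000: V=(p*·0.0207+(1−p*)·0.2211)/1.04=0.0374; Δ=(0.0207−0.2211)/(175.4800−121.3600)=-0.0037; B=V−Δ·S=0.6446
Check: Δ(0,0)·S0 + B(0,0) = 0.0374 = V0.

(0,0): Delta=-0.0037 Bond=0.6446
(1,0): Delta=-0.0191 Bond=2.5365
(1,1): Delta=-0.0026 Bond=0.4838
(2,0): Delta=0.0000 Bond=0.9246
(2,1): Delta=-0.0204 Bond=2.8093
(2,2): Delta=-0.0014 Bond=0.2725
(3,0): Delta=0.0000 Bond=0.9615
(3,1): Delta=0.0000 Bond=0.9615
(3,2): Delta=-0.0218 Bond=3.1177
(3,3): Delta=0.0000 Bond=0.0000
V0=0.0374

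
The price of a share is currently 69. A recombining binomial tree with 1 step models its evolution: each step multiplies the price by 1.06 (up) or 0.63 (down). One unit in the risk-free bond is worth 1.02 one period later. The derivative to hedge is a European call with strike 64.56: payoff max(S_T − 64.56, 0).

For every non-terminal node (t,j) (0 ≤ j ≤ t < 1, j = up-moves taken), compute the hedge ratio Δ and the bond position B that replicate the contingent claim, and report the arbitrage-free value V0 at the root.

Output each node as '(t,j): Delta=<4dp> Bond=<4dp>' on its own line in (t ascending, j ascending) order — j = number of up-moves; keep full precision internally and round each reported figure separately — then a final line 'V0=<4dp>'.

The replicating-portfolio and risk-neutral prices coincide; use p* = (1.02−0.63)/(1.06−0.63) = 0.9070 for the latter.
At expiry t=1: V(1,0)=0.0000, V(1,1)=8.5800
(0,0): S=69.0000. Δ = (V_up−V_dn)/(S_up−S_dn) = (8.5800−0.0000)/(73.1400−43.4700) = 0.2892. V = [p*·8.5800 + (1−p*)·0.0000]/1.02 = 7.6293. B = V − Δ·S = -12.3242.
Self-financing check: at every node Δ·S+B equals the discounted successor values.

(0,0): Delta=0.2892 Bond=-12.3242
V0=7.6293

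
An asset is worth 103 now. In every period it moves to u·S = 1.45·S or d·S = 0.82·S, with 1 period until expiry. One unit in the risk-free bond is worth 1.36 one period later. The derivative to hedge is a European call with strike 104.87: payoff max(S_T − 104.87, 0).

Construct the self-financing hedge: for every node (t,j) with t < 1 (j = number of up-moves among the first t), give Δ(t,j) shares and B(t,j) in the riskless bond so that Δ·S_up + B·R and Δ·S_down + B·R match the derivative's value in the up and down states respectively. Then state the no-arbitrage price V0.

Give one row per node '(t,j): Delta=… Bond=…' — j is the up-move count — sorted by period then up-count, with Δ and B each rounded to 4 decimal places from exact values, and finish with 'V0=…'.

(0,0): Delta=0.6855 Bond=-42.5696
V0=28.0336

Risk-neutral probability p* = (R−d)/(u−d) = (1.36−0.82)/(1.45−0.82) = 0.8571.
Terminal payoffs: V(1,0)=0.0000, V(1,1)=44.4800
  t=0,j=0: stock 103.0000 → up 149.3500 (V=44.4800), down 84.4600 (V=0.0000). Price 28.0336; hedge Δ=0.6855, bond B=-42.5696.
Self-financing check: at every node Δ·S+B equals the discounted successor values.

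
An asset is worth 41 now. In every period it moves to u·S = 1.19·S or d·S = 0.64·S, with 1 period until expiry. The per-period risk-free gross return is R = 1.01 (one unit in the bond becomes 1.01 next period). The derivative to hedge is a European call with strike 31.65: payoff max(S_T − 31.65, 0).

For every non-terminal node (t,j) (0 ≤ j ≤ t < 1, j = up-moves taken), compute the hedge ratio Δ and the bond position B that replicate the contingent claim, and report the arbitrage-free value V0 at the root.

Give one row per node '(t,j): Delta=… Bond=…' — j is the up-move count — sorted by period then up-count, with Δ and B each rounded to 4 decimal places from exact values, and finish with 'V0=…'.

The replicating-portfolio and risk-neutral prices coincide; use p* = (1.01−0.64)/(1.19−0.64) = 0.6727 for the latter.
Payoff layer (t=1): V(1,0)=0.0000, V(1,1)=17.1400
  t=0,j=0: stock 41.0000 → up 48.7900 (V=17.1400), down 26.2400 (V=0.0000). Price 11.4164; hedge Δ=0.7601, bond B=-19.7473.
Self-financing check: at every node Δ·S+B equals the discounted successor values.

(0,0): Delta=0.7601 Bond=-19.7473
V0=11.4164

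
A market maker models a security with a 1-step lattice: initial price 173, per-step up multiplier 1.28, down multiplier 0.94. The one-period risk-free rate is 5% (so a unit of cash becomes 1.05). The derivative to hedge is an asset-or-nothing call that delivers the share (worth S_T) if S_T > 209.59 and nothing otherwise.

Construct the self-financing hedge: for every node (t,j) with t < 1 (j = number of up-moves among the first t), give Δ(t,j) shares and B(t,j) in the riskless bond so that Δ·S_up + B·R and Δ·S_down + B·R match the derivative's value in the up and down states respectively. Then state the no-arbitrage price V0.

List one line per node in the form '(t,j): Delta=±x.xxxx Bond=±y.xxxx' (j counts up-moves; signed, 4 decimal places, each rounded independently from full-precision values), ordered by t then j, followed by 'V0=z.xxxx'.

Since d<R<u, set p* = (R−d)/(u−d) = 0.3235; price each node as the discounted p*-expectation of its children.
Terminal payoffs: V(1,0)=0.0000, V(1,1)=221.4400
  t=0,j=0: stock 173.0000 → up 221.4400 (V=221.4400), down 162.6200 (V=0.0000). Price 68.2308; hedge Δ=3.7647, bond B=-583.0633.
Root portfolio cost Δ·173+B reproduces V0=68.2308.

(0,0): Delta=3.7647 Bond=-583.0633
V0=68.2308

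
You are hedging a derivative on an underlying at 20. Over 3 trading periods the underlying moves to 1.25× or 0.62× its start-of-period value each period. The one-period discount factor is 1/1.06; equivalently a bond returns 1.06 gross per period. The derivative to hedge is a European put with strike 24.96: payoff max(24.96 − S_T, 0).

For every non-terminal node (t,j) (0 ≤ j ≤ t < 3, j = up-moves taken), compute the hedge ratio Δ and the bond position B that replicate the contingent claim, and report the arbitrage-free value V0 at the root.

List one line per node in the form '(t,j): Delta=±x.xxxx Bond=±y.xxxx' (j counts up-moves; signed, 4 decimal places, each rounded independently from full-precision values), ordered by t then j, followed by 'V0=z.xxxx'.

(0,0): Delta=-0.5141 Bond=15.2729
(1,0): Delta=-1.0000 Bond=22.2143
(1,1): Delta=-0.4100 Bond=13.5876
(2,0): Delta=-1.0000 Bond=23.5472
(2,1): Delta=-1.0000 Bond=23.5472
(2,2): Delta=-0.2837 Bond=10.4541
V0=4.9907

Risk-neutral probability p* = (R−d)/(u−d) = (1.06−0.62)/(1.25−0.62) = 0.6984.
At expiry t=3: V(3,0)=20.1934, V(3,1)=15.3500, V(3,2)=5.5850, V(3,3)=0.0000
(2,0): S=7.6880. Δ = (V_up−V_dn)/(S_up−S_dn) = (15.3500−20.1934)/(9.6100−4.7666) = -1.0000. V = [p*·15.3500 + (1−p*)·20.1934]/1.06 = 15.8592. B = V − Δ·S = 23.5472.
(2,1): S=15.5000. Δ = (V_up−V_dn)/(S_up−S_dn) = (5.5850−15.3500)/(19.3750−9.6100) = -1.0000. V = [p*·5.5850 + (1−p*)·15.3500]/1.06 = 8.0472. B = V − Δ·S = 23.5472.
(2,2): S=31.2500. Δ = (V_up−V_dn)/(S_up−S_dn) = (0.0000−5.5850)/(39.0625−19.3750) = -0.2837. V = [p*·0.0000 + (1−p*)·5.5850]/1.06 = 1.5890. B = V − Δ·S = 10.4541.
(1,0): S=12.4000. Δ = (V_up−V_dn)/(S_up−S_dn) = (8.0472−15.8592)/(15.5000−7.6880) = -1.0000. V = [p*·8.0472 + (1−p*)·15.8592]/1.06 = 9.8143. B = V − Δ·S = 22.2143.
(1,1): S=25.0000. Δ = (V_up−V_dn)/(S_up−S_dn) = (1.5890−8.0472)/(31.2500−15.5000) = -0.4100. V = [p*·1.5890 + (1−p*)·8.0472]/1.06 = 3.3365. B = V − Δ·S = 13.5876.
(0,0): S=20.0000. Δ = (V_up−V_dn)/(S_up−S_dn) = (3.3365−9.8143)/(25.0000−12.4000) = -0.5141. V = [p*·3.3365 + (1−p*)·9.8143]/1.06 = 4.9907. B = V − Δ·S = 15.2729.
Self-financing check: at every node Δ·S+B equals the discounted successor values.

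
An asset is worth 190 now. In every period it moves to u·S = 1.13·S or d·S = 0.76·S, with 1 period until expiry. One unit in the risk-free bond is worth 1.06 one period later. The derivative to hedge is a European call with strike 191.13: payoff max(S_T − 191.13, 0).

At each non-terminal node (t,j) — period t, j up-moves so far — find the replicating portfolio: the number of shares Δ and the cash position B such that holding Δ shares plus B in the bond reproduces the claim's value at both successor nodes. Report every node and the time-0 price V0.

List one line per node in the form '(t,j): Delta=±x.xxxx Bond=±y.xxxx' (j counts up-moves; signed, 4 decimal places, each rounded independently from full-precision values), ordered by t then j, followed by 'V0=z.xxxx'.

(0,0): Delta=0.3353 Bond=-45.6736
V0=18.0291

Since d<R<u, set p* = (R−d)/(u−d) = 0.8108; price each node as the discounted p*-expectation of its children.
Payoff layer (t=1): V(1,0)=0.0000, V(1,1)=23.5700
  t=0,j=0: stock 190.0000 → up 214.7000 (V=23.5700), down 144.4000 (V=0.0000). Price 18.0291; hedge Δ=0.3353, bond B=-45.6736.
Root portfolio cost Δ·190+B reproduces V0=18.0291.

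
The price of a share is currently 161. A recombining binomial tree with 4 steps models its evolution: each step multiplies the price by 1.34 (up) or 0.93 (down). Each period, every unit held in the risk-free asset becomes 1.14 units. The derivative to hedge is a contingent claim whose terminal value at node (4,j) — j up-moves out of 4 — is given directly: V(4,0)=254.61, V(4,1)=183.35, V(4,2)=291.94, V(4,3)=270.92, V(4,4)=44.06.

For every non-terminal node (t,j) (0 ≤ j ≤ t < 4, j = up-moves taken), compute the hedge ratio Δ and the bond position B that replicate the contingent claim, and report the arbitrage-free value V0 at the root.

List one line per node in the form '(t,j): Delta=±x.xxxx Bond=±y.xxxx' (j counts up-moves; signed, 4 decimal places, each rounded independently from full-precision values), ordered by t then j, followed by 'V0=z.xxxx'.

No-arbitrage ⇒ martingale measure with p* = (R−d)/(u−d) = 0.5122.
Terminal values V(4,·): V(4,0)=254.6100, V(4,1)=183.3500, V(4,2)=291.9400, V(4,3)=270.9200, V(4,4)=44.0600
(3,0): S=129.5015. Δ = (V_up−V_dn)/(S_up−S_dn) = (183.3500−254.6100)/(173.5320−120.4364) = -1.3421. V = [p*·183.3500 + (1−p*)·254.6100]/1.14 = 191.3254. B = V − Δ·S = 365.1303.
(3,1): S=186.5935. Δ = (V_up−V_dn)/(S_up−S_dn) = (291.9400−183.3500)/(250.0353−173.5320) = 1.4194. V = [p*·291.9400 + (1−p*)·183.3500]/1.14 = 209.6222. B = V − Δ·S = -55.2315.
(3,2): S=268.8552. Δ = (V_up−V_dn)/(S_up−S_dn) = (270.9200−291.9400)/(360.2660−250.0353) = -0.1907. V = [p*·270.9200 + (1−p*)·291.9400]/1.14 = 246.6436. B = V − Δ·S = 297.9119.
(3,3): S=387.3827. Δ = (V_up−V_dn)/(S_up−S_dn) = (44.0600−270.9200)/(519.0929−360.2660) = -1.4283. V = [p*·44.0600 + (1−p*)·270.9200]/1.14 = 135.7223. B = V − Δ·S = 689.0394.
(2,0): S=139.2489. Δ = (V_up−V_dn)/(S_up−S_dn) = (209.6222−191.3254)/(186.5935−129.5015) = 0.3205. V = [p*·209.6222 + (1−p*)·191.3254]/1.14 = 176.0499. B = V − Δ·S = 131.4237.
(2,1): S=200.6382. Δ = (V_up−V_dn)/(S_up−S_dn) = (246.6436−209.6222)/(268.8552−186.5935) = 0.4500. V = [p*·246.6436 + (1−p*)·209.6222]/1.14 = 200.5126. B = V − Δ·S = 110.2165.
(2,2): S=289.0916. Δ = (V_up−V_dn)/(S_up−S_dn) = (135.7223−246.6436)/(387.3827−268.8552) = -0.9358. V = [p*·135.7223 + (1−p*)·246.6436]/1.14 = 166.5177. B = V − Δ·S = 437.0574.
(1,0): S=149.7300. Δ = (V_up−V_dn)/(S_up−S_dn) = (200.5126−176.0499)/(200.6382−139.2489) = 0.3985. V = [p*·200.5126 + (1−p*)·176.0499]/1.14 = 165.4207. B = V − Δ·S = 105.7557.
(1,1): S=215.7400. Δ = (V_up−V_dn)/(S_up−S_dn) = (166.5177−200.5126)/(289.0916−200.6382) = -0.3843. V = [p*·166.5177 + (1−p*)·200.5126]/1.14 = 160.6146. B = V − Δ·S = 243.5288.
(0,0): S=161.0000. Δ = (V_up−V_dn)/(S_up−S_dn) = (160.6146−165.4207)/(215.7400−149.7300) = -0.0728. V = [p*·160.6146 + (1−p*)·165.4207]/1.14 = 142.9465. B = V − Δ·S = 154.6688.
Each (Δ,B) replicates both successor values, so the strategy is self-financing and V0 is arbitrage-free.

(0,0): Delta=-0.0728 Bond=154.6688
(1,0): Delta=0.3985 Bond=105.7557
(1,1): Delta=-0.3843 Bond=243.5288
(2,0): Delta=0.3205 Bond=131.4237
(2,1): Delta=0.4500 Bond=110.2165
(2,2): Delta=-0.9358 Bond=437.0574
(3,0): Delta=-1.3421 Bond=365.1303
(3,1): Delta=1.4194 Bond=-55.2315
(3,2): Delta=-0.1907 Bond=297.9119
(3,3): Delta=-1.4283 Bond=689.0394
V0=142.9465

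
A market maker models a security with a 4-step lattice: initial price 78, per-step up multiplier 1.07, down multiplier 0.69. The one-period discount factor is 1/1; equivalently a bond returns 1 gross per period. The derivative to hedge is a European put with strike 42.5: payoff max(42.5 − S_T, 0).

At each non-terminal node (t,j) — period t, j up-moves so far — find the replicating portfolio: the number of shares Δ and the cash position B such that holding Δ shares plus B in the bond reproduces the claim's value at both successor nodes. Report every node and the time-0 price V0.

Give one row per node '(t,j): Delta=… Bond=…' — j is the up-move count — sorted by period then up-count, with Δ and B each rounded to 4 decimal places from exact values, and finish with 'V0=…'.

(0,0): Delta=-0.0443 Bond=3.7927
(1,0): Delta=-0.2378 Bond=14.2066
(1,1): Delta=-0.0161 Bond=1.4411
(2,0): Delta=-0.9990 Bond=42.4751
(2,1): Delta=-0.1270 Bond=7.8233
(2,2): Delta=0.0000 Bond=0.0000
(3,0): Delta=-1.0000 Bond=42.5000
(3,1): Delta=-0.9989 Bond=42.4695
(3,2): Delta=0.0000 Bond=0.0000
(3,3): Delta=0.0000 Bond=0.0000
V0=0.3362

No-arbitrage ⇒ martingale measure with p* = (R−d)/(u−d) = 0.8158.
At expiry t=4: V(4,0)=24.8196, V(4,1)=15.0826, V(4,2)=0.0000, V(4,3)=0.0000, V(4,4)=0.0000
Node (3,0) S=25.6237: V=(p*·15.0826+(1−p*)·24.8196)/1=16.8763; Δ=(15.0826−24.8196)/(27.4174−17.6804)=-1.0000; B=V−Δ·S=42.5000
Node (3,1) S=39.7353: V=(p*·0.0000+(1−p*)·15.0826)/1=2.7784; Δ=(0.0000−15.0826)/(42.5168−27.4174)=-0.9989; B=V−Δ·S=42.4695
Node (3,2) S=61.6185: V=(p*·0.0000+(1−p*)·0.0000)/1=0.0000; Δ=(0.0000−0.0000)/(65.9318−42.5168)=0.0000; B=V−Δ·S=0.0000
Node (3,3) S=95.5534: V=(p*·0.0000+(1−p*)·0.0000)/1=0.0000; Δ=(0.0000−0.0000)/(102.2421−65.9318)=0.0000; B=V−Δ·S=0.0000
Node (2,0) S=37.1358: V=(p*·2.7784+(1−p*)·16.8763)/1=5.3754; Δ=(2.7784−16.8763)/(39.7353−25.6237)=-0.9990; B=V−Δ·S=42.4751
Node (2,1) S=57.5874: V=(p*·0.0000+(1−p*)·2.7784)/1=0.5118; Δ=(0.0000−2.7784)/(61.6185−39.7353)=-0.1270; B=V−Δ·S=7.8233
Node (2,2) S=89.3022: V=(p*·0.0000+(1−p*)·0.0000)/1=0.0000; Δ=(0.0000−0.0000)/(95.5534−61.6185)=0.0000; B=V−Δ·S=0.0000
Node (1,0) S=53.8200: V=(p*·0.5118+(1−p*)·5.3754)/1=1.4077; Δ=(0.5118−5.3754)/(57.5874−37.1358)=-0.2378; B=V−Δ·S=14.2066
Node (1,1) S=83.4600: V=(p*·0.0000+(1−p*)·0.5118)/1=0.0943; Δ=(0.0000−0.5118)/(89.3022−57.5874)=-0.0161; B=V−Δ·S=1.4411
Node (0,0) S=78.0000: V=(p*·0.0943+(1−p*)·1.4077)/1=0.3362; Δ=(0.0943−1.4077)/(83.4600−53.8200)=-0.0443; B=V−Δ·S=3.7927
Self-financing check: at every node Δ·S+B equals the discounted successor values.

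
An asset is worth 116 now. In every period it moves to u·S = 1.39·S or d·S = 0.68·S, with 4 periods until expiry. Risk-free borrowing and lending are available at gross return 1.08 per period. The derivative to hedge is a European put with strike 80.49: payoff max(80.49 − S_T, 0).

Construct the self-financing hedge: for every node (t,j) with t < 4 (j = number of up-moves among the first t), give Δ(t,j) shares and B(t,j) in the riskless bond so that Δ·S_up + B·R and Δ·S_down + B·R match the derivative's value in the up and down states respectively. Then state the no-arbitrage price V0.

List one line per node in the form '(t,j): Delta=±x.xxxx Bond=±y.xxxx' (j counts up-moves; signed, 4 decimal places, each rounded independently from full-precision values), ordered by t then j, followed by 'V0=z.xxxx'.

The replicating-portfolio and risk-neutral prices coincide; use p* = (1.08−0.68)/(1.39−0.68) = 0.5634 for the latter.
Payoff layer (t=4): V(4,0)=55.6876, V(4,1)=29.7910, V(4,2)=0.0000, V(4,3)=0.0000, V(4,4)=0.0000
Node (3,0) S=36.4741: V=(p*·29.7910+(1−p*)·55.6876)/1.08=38.0537; Δ=(29.7910−55.6876)/(50.6990−24.8024)=-1.0000; B=V−Δ·S=74.5278
Node (3,1) S=74.5574: V=(p*·0.0000+(1−p*)·29.7910)/1.08=12.0438; Δ=(0.0000−29.7910)/(103.6348−50.6990)=-0.5628; B=V−Δ·S=54.0030
Node (3,2) S=152.4040: V=(p*·0.0000+(1−p*)·0.0000)/1.08=0.0000; Δ=(0.0000−0.0000)/(211.8416−103.6348)=0.0000; B=V−Δ·S=0.0000
Node (3,3) S=311.5318: V=(p*·0.0000+(1−p*)·0.0000)/1.08=0.0000; Δ=(0.0000−0.0000)/(433.0292−211.8416)=0.0000; B=V−Δ·S=0.0000
Node (2,0) S=53.6384: V=(p*·12.0438+(1−p*)·38.0537)/1.08=21.6669; Δ=(12.0438−38.0537)/(74.5574−36.4741)=-0.6830; B=V−Δ·S=58.3005
Node (2,1) S=109.6432: V=(p*·0.0000+(1−p*)·12.0438)/1.08=4.8690; Δ=(0.0000−12.0438)/(152.4040−74.5574)=-0.1547; B=V−Δ·S=21.8322
Node (2,2) S=224.1236: V=(p*·0.0000+(1−p*)·0.0000)/1.08=0.0000; Δ=(0.0000−0.0000)/(311.5318−152.4040)=0.0000; B=V−Δ·S=0.0000
Node (1,0) S=78.8800: V=(p*·4.8690+(1−p*)·21.6669)/1.08=11.2994; Δ=(4.8690−21.6669)/(109.6432−53.6384)=-0.2999; B=V−Δ·S=34.9583
Node (1,1) S=161.2400: V=(p*·0.0000+(1−p*)·4.8690)/1.08=1.9684; Δ=(0.0000−4.8690)/(224.1236−109.6432)=-0.0425; B=V−Δ·S=8.8263
Node (0,0) S=116.0000: V=(p*·1.9684+(1−p*)·11.2994)/1.08=5.5949; Δ=(1.9684−11.2994)/(161.2400−78.8800)=-0.1133; B=V−Δ·S=18.7371
The time-0 hedge costs 5.5949, which is the no-arbitrage price.

(0,0): Delta=-0.1133 Bond=18.7371
(1,0): Delta=-0.2999 Bond=34.9583
(1,1): Delta=-0.0425 Bond=8.8263
(2,0): Delta=-0.6830 Bond=58.3005
(2,1): Delta=-0.1547 Bond=21.8322
(2,2): Delta=0.0000 Bond=0.0000
(3,0): Delta=-1.0000 Bond=74.5278
(3,1): Delta=-0.5628 Bond=54.0030
(3,2): Delta=0.0000 Bond=0.0000
(3,3): Delta=0.0000 Bond=0.0000
V0=5.5949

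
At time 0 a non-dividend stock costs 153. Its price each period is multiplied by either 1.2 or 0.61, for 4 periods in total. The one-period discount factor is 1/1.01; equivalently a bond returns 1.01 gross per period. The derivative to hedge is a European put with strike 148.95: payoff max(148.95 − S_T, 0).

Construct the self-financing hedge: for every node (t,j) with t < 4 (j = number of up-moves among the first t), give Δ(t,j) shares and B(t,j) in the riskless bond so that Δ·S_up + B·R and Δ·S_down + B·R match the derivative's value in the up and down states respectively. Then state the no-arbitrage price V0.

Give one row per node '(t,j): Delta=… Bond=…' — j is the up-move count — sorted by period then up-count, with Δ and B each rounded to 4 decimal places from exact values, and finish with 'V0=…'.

Since d<R<u, set p* = (R−d)/(u−d) = 0.6780; price each node as the discounted p*-expectation of its children.
Payoff layer (t=4): V(4,0)=127.7659, V(4,1)=107.2763, V(4,2)=66.9689, V(4,3)=0.0000, V(4,4)=0.0000
Node (3,0) S=34.7281: V=(p*·107.2763+(1−p*)·127.7659)/1.01=112.7472; Δ=(107.2763−127.7659)/(41.6737−21.1841)=-1.0000; B=V−Δ·S=147.4752
Node (3,1) S=68.3176: V=(p*·66.9689+(1−p*)·107.2763)/1.01=79.1577; Δ=(66.9689−107.2763)/(81.9811−41.6737)=-1.0000; B=V−Δ·S=147.4752
Node (3,2) S=134.3952: V=(p*·0.0000+(1−p*)·66.9689)/1.01=21.3527; Δ=(0.0000−66.9689)/(161.2742−81.9811)=-0.8446; B=V−Δ·S=134.8594
Node (3,3) S=264.3840: V=(p*·0.0000+(1−p*)·0.0000)/1.01=0.0000; Δ=(0.0000−0.0000)/(317.2608−161.2742)=0.0000; B=V−Δ·S=0.0000
Node (2,0) S=56.9313: V=(p*·79.1577+(1−p*)·112.7472)/1.01=89.0838; Δ=(79.1577−112.7472)/(68.3176−34.7281)=-1.0000; B=V−Δ·S=146.0151
Node (2,1) S=111.9960: V=(p*·21.3527+(1−p*)·79.1577)/1.01=39.5722; Δ=(21.3527−79.1577)/(134.3952−68.3176)=-0.8748; B=V−Δ·S=137.5467
Node (2,2) S=220.3200: V=(p*·0.0000+(1−p*)·21.3527)/1.01=6.8082; Δ=(0.0000−21.3527)/(264.3840−134.3952)=-0.1643; B=V−Δ·S=42.9993
Node (1,0) S=93.3300: V=(p*·39.5722+(1−p*)·89.0838)/1.01=54.9669; Δ=(39.5722−89.0838)/(111.9960−56.9313)=-0.8992; B=V−Δ·S=138.8849
Node (1,1) S=183.6000: V=(p*·6.8082+(1−p*)·39.5722)/1.01=17.1874; Δ=(6.8082−39.5722)/(220.3200−111.9960)=-0.3025; B=V−Δ·S=72.7196
Node (0,0) S=153.0000: V=(p*·17.1874+(1−p*)·54.9669)/1.01=29.0631; Δ=(17.1874−54.9669)/(183.6000−93.3300)=-0.4185; B=V−Δ·S=93.0961
Root portfolio cost Δ·153+B reproduces V0=29.0631.

(0,0): Delta=-0.4185 Bond=93.0961
(1,0): Delta=-0.8992 Bond=138.8849
(1,1): Delta=-0.3025 Bond=72.7196
(2,0): Delta=-1.0000 Bond=146.0151
(2,1): Delta=-0.8748 Bond=137.5467
(2,2): Delta=-0.1643 Bond=42.9993
(3,0): Delta=-1.0000 Bond=147.4752
(3,1): Delta=-1.0000 Bond=147.4752
(3,2): Delta=-0.8446 Bond=134.8594
(3,3): Delta=0.0000 Bond=0.0000
V0=29.0631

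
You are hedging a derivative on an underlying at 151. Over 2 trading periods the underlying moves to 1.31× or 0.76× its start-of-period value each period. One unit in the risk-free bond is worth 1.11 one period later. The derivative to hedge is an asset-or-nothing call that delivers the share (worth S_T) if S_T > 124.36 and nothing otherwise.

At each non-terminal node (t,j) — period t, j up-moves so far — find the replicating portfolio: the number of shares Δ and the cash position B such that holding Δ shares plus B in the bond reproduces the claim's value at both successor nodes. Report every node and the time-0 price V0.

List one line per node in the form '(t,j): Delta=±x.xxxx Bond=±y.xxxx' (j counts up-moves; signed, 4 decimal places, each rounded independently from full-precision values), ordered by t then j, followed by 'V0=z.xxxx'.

(0,0): Delta=1.3440 Bond=-61.3104
(1,0): Delta=2.3818 Bond=-187.1500
(1,1): Delta=1.0000 Bond=0.0000
V0=141.6396

Under the risk-neutral measure, an up-move has probability p* = (R−d)/(u−d) = 0.6364 and values discount at R = 1.11.
Terminal payoffs: V(2,0)=0.0000, V(2,1)=150.3356, V(2,2)=259.1311
  t=1,j=0: stock 114.7600 → up 150.3356 (V=150.3356), down 87.2176 (V=0.0000). Price 86.1875; hedge Δ=2.3818, bond B=-187.1500.
  t=1,j=1: stock 197.8100 → up 259.1311 (V=259.1311), down 150.3356 (V=150.3356). Price 197.8100; hedge Δ=1.0000, bond B=0.0000.
  t=0,j=0: stock 151.0000 → up 197.8100 (V=197.8100), down 114.7600 (V=86.1875). Price 141.6396; hedge Δ=1.3440, bond B=-61.3104.
Each (Δ,B) replicates both successor values, so the strategy is self-financing and V0 is arbitrage-free.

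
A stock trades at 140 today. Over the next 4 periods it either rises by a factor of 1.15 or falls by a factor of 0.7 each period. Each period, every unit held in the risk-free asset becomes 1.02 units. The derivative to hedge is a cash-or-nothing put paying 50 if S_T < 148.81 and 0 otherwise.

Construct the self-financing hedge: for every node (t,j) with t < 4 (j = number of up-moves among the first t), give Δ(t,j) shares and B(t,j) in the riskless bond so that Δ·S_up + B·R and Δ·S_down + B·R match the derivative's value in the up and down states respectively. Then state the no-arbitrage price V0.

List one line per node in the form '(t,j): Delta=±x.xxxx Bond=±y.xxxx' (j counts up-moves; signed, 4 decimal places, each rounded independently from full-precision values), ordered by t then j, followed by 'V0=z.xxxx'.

Risk-neutral probability p* = (R−d)/(u−d) = (1.02−0.7)/(1.15−0.7) = 0.7111.
At expiry t=4: V(4,0)=50.0000, V(4,1)=50.0000, V(4,2)=50.0000, V(4,3)=0.0000, V(4,4)=0.0000
(3,0): S=48.0200. Δ = (V_up−V_dn)/(S_up−S_dn) = (50.0000−50.0000)/(55.2230−33.6140) = 0.0000. V = [p*·50.0000 + (1−p*)·50.0000]/1.02 = 49.0196. B = V − Δ·S = 49.0196.
(3,1): S=78.8900. Δ = (V_up−V_dn)/(S_up−S_dn) = (50.0000−50.0000)/(90.7235−55.2230) = 0.0000. V = [p*·50.0000 + (1−p*)·50.0000]/1.02 = 49.0196. B = V − Δ·S = 49.0196.
(3,2): S=129.6050. Δ = (V_up−V_dn)/(S_up−S_dn) = (0.0000−50.0000)/(149.0457−90.7235) = -0.8573. V = [p*·0.0000 + (1−p*)·50.0000]/1.02 = 14.1612. B = V − Δ·S = 125.2723.
(3,3): S=212.9225. Δ = (V_up−V_dn)/(S_up−S_dn) = (0.0000−0.0000)/(244.8609−149.0457) = 0.0000. V = [p*·0.0000 + (1−p*)·0.0000]/1.02 = 0.0000. B = V − Δ·S = 0.0000.
(2,0): S=68.6000. Δ = (V_up−V_dn)/(S_up−S_dn) = (49.0196−49.0196)/(78.8900−48.0200) = 0.0000. V = [p*·49.0196 + (1−p*)·49.0196]/1.02 = 48.0584. B = V − Δ·S = 48.0584.
(2,1): S=112.7000. Δ = (V_up−V_dn)/(S_up−S_dn) = (14.1612−49.0196)/(129.6050−78.8900) = -0.6873. V = [p*·14.1612 + (1−p*)·49.0196]/1.02 = 23.7563. B = V − Δ·S = 101.2194.
(2,2): S=185.1500. Δ = (V_up−V_dn)/(S_up−S_dn) = (0.0000−14.1612)/(212.9225−129.6050) = -0.1700. V = [p*·0.0000 + (1−p*)·14.1612]/1.02 = 4.0108. B = V − Δ·S = 35.4802.
(1,0): S=98.0000. Δ = (V_up−V_dn)/(S_up−S_dn) = (23.7563−48.0584)/(112.7000−68.6000) = -0.5511. V = [p*·23.7563 + (1−p*)·48.0584]/1.02 = 30.1734. B = V − Δ·S = 84.1782.
(1,1): S=161.0000. Δ = (V_up−V_dn)/(S_up−S_dn) = (4.0108−23.7563)/(185.1500−112.7000) = -0.2725. V = [p*·4.0108 + (1−p*)·23.7563]/1.02 = 9.5246. B = V − Δ·S = 53.4034.
(0,0): S=140.0000. Δ = (V_up−V_dn)/(S_up−S_dn) = (9.5246−30.1734)/(161.0000−98.0000) = -0.3278. V = [p*·9.5246 + (1−p*)·30.1734]/1.02 = 15.1861. B = V − Δ·S = 61.0725.
The time-0 hedge costs 15.1861, which is the no-arbitrage price.

(0,0): Delta=-0.3278 Bond=61.0725
(1,0): Delta=-0.5511 Bond=84.1782
(1,1): Delta=-0.2725 Bond=53.4034
(2,0): Delta=0.0000 Bond=48.0584
(2,1): Delta=-0.6873 Bond=101.2194
(2,2): Delta=-0.1700 Bond=35.4802
(3,0): Delta=0.0000 Bond=49.0196
(3,1): Delta=0.0000 Bond=49.0196
(3,2): Delta=-0.8573 Bond=125.2723
(3,3): Delta=0.0000 Bond=0.0000
V0=15.1861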